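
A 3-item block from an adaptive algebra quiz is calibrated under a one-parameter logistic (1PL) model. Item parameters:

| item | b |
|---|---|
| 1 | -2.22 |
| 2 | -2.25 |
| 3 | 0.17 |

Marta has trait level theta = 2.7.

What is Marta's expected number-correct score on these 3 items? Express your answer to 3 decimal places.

P(theta) = 1 / (1 + exp(−(theta − b)))
P_1 = 1/(1+e^{-4.9200}) = 0.9928
P_2 = 1/(1+e^{-4.9500}) = 0.9930
P_3 = 1/(1+e^{-2.5300}) = 0.9262
E[score] = 0.9928 + 0.9930 + 0.9262 = 2.9119

2.912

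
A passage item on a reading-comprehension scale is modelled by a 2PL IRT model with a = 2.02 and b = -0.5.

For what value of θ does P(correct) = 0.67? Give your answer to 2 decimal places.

P(θ) = 1 / (1 + exp(−a(θ − b)))
logit = ln(0.6700/0.3300) = 0.7082
θ = b + logit/(a) = -0.5 + 0.7082/2.0200 = -0.1494

-0.15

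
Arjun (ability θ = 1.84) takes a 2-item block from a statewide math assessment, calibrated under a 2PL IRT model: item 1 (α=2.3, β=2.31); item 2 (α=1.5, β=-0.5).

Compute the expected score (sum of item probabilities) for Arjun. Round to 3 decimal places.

1.224

P(θ) = 1 / (1 + exp(−α(θ − β)))
P_1 = 1/(1+e^{1.0810}) = 0.2533
P_2 = 1/(1+e^{-3.5100}) = 0.9710
E[score] = 0.2533 + 0.9710 = 1.2243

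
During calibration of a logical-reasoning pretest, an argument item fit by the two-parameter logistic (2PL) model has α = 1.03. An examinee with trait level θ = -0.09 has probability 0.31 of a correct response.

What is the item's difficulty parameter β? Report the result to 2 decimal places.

P(θ) = 1 / (1 + exp(−α(θ − β)))
logit(0.31) = ln(0.31/0.69) = -0.8001
β = θ − logit/(α) = -0.09 − (-0.8001)/1.0300 = 0.6868

0.69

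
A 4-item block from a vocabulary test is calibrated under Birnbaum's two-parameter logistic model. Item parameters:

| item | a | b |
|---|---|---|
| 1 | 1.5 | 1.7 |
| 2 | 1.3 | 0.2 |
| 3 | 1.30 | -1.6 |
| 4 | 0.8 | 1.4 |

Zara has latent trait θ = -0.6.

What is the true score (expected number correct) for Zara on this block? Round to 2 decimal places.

P(θ) = 1 / (1 + exp(−a(θ − b)))
P_1 = 1/(1+e^{3.4500}) = 0.0308
P_2 = 1/(1+e^{1.0400}) = 0.2611
P_3 = 1/(1+e^{-1.3000}) = 0.7858
P_4 = 1/(1+e^{1.6000}) = 0.1680
E[score] = 0.0308 + 0.2611 + 0.7858 + 0.1680 = 1.2457

1.25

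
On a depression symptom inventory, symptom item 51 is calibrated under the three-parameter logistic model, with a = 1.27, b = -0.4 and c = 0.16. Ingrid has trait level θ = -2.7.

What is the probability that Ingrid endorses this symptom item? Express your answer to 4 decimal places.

P(θ) = c + (1 − c) · 1 / (1 + exp(−a(θ − b)))
Exponent: 1.27 × (-2.7 − (-0.4)) = -2.9210
1/(1 + e^{2.9210}) = 0.0511
P = 0.16 + 0.84 × 0.0511 = 0.2029

0.2029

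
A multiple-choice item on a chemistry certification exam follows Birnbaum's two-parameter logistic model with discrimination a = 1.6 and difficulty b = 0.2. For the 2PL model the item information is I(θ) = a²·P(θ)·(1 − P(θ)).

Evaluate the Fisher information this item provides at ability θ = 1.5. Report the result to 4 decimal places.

P = 1/(1+e^{-2.0800}) = 0.8889
P(1−P) = 0.8889 × 0.1111 = 0.0987
I = a² × P(1−P) = 1.6² × 0.0987 = 0.25273

0.2527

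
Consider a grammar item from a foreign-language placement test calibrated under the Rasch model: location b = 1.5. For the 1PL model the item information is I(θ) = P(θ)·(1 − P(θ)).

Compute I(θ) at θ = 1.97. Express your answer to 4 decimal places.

P = 1/(1+e^{-0.4700}) = 0.6154
P(1−P) = 0.6154 × 0.3846 = 0.2367
I = P(1−P) = 0.23669

0.2367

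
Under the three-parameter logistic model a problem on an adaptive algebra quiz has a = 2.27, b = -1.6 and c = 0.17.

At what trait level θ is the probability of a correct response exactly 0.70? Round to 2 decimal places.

P(θ) = c + (1 − c) · 1 / (1 + exp(−a(θ − b)))
Remove guessing floor: (0.70 − 0.17)/(1 − 0.17) = 0.6386
logit = ln(0.6386/0.3614) = 0.5691
θ = b + logit/(a) = -1.6 + 0.5691/2.2700 = -1.3493

-1.35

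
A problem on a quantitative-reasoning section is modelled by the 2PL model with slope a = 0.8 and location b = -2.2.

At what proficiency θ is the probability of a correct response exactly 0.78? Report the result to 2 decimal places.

P(θ) = 1 / (1 + exp(−a(θ − b)))
logit = ln(0.7800/0.2200) = 1.2657
θ = b + logit/(a) = -2.2 + 1.2657/0.8000 = -0.6179

-0.62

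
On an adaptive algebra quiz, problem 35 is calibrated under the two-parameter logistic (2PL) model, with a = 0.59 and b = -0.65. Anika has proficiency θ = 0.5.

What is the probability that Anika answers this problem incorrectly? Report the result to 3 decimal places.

P(θ) = 1 / (1 + exp(−a(θ − b)))
Exponent: 0.59 × (0.5 − (-0.65)) = 0.6785
1/(1 + e^{-0.6785}) = 0.6634
P(incorrect) = 1 − 0.6634 = 0.3366

0.337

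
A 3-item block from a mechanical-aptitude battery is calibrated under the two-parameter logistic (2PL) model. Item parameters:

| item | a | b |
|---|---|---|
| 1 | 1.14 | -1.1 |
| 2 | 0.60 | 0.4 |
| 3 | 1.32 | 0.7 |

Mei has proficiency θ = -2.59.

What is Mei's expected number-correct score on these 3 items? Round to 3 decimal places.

P(θ) = 1 / (1 + exp(−a(θ − b)))
P_1 = 1/(1+e^{1.6986}) = 0.1546
P_2 = 1/(1+e^{1.7940}) = 0.1426
P_3 = 1/(1+e^{4.3428}) = 0.0128
E[score] = 0.1546 + 0.1426 + 0.0128 = 0.3101

0.310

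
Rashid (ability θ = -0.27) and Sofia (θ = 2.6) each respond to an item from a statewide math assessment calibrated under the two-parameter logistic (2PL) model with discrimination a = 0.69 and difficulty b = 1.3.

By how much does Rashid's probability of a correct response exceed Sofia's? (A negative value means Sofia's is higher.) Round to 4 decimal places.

P(θ) = 1 / (1 + exp(−a(θ − b)))
P(Rashid) = 0.2529  [exponent -1.0833]
P(Sofia) = 0.7103  [exponent 0.8970]
Difference = 0.2529 − 0.7103 = -0.4575

-0.4575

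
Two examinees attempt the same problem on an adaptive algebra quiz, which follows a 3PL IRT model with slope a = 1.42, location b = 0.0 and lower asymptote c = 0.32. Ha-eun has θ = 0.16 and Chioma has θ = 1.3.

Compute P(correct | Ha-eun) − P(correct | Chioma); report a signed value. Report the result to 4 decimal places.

P(θ) = c + (1 − c) · 1 / (1 + exp(−a(θ − b)))
P(Ha-eun) = 0.6985  [exponent 0.2272]
P(Chioma) = 0.9073  [exponent 1.8460]
Difference = 0.6985 − 0.9073 = -0.2088

-0.2088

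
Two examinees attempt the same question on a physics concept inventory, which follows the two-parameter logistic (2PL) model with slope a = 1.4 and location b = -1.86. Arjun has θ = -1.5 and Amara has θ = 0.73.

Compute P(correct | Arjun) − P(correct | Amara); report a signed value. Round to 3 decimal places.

-0.351

P(θ) = 1 / (1 + exp(−a(θ − b)))
P(Arjun) = 0.6234  [exponent 0.5040]
P(Amara) = 0.9741  [exponent 3.6260]
Difference = 0.6234 − 0.9741 = -0.3507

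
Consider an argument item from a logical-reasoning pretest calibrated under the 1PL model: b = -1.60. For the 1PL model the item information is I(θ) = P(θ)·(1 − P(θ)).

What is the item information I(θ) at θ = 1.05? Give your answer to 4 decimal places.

P = 1/(1+e^{-2.6500}) = 0.9340
P(1−P) = 0.9340 × 0.0660 = 0.0616
I = P(1−P) = 0.06163

0.0616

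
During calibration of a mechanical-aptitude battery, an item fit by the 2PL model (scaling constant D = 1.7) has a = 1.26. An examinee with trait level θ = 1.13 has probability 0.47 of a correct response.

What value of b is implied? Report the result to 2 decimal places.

1.19

P(θ) = 1 / (1 + exp(−D·a(θ − b)))
logit(0.47) = ln(0.47/0.53) = -0.1201
b = θ − logit/(1.7·a) = 1.13 − (-0.1201)/2.1420 = 1.1861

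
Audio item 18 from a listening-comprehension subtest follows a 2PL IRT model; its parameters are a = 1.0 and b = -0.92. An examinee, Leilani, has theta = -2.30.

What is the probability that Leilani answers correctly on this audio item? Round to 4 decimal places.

0.2010

P(theta) = 1 / (1 + exp(−a(theta − b)))
Exponent: 1.0 × (-2.30 − (-0.92)) = -1.3800
1/(1 + e^{1.3800}) = 0.2010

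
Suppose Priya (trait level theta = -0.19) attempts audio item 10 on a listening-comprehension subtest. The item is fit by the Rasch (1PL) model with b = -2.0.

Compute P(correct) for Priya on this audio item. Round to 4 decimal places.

0.8594

P(theta) = 1 / (1 + exp(−(theta − b)))
Exponent: (-0.19 − (-2.0)) = 1.8100
1/(1 + e^{-1.8100}) = 0.8594
P = 0.8594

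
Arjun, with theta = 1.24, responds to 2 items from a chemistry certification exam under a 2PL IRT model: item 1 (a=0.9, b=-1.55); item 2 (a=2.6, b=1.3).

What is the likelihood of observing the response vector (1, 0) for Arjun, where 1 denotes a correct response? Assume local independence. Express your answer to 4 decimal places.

0.4985

P(theta) = 1 / (1 + exp(−a(theta − b)))
P_1 = 1/(1+e^{-2.5110}) = 0.9249
P_2 = 1/(1+e^{0.1560}) = 0.4611
L = P_1 × (1−P_2) = 0.9249 × 0.5389 = 0.49845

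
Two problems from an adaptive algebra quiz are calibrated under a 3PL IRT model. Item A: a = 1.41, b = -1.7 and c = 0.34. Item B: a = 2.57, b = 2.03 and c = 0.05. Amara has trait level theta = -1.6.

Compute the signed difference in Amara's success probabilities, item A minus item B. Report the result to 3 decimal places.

0.643

P(theta) = c + (1 − c) · 1 / (1 + exp(−a(theta − b)))
P_A = 0.6932
P_B = 0.0501
P_A − P_B = 0.6431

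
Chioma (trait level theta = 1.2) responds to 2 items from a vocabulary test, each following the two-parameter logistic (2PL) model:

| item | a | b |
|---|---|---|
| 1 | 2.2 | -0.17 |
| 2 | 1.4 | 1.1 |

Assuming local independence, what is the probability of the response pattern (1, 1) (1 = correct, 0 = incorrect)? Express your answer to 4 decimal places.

P(theta) = 1 / (1 + exp(−a(theta − b)))
P_1 = 1/(1+e^{-3.0140}) = 0.9532
P_2 = 1/(1+e^{-0.1400}) = 0.5349
L = P_1 × P_2 = 0.9532 × 0.5349 = 0.50991

0.5099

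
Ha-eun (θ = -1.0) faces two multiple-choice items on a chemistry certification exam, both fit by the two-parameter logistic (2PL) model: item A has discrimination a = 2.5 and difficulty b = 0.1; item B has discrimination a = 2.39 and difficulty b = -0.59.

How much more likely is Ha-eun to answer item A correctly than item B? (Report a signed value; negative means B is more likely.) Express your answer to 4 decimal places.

-0.2128

P(θ) = 1 / (1 + exp(−a(θ − b)))
P_A = 0.0601
P_B = 0.2729
P_A − P_B = -0.2128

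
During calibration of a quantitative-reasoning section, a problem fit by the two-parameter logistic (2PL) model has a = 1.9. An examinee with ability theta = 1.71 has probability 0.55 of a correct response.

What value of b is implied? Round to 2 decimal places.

P(theta) = 1 / (1 + exp(−a(theta − b)))
logit(0.55) = ln(0.55/0.45) = 0.2007
b = theta − logit/(a) = 1.71 − 0.2007/1.9000 = 1.6044

1.60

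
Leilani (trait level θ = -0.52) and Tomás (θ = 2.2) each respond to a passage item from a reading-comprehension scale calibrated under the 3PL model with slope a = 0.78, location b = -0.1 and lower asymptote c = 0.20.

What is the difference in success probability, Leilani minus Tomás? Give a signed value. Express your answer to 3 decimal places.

-0.351

P(θ) = c + (1 − c) · 1 / (1 + exp(−a(θ − b)))
P(Leilani) = 0.5351  [exponent -0.3276]
P(Tomás) = 0.8859  [exponent 1.7940]
Difference = 0.5351 − 0.8859 = -0.3509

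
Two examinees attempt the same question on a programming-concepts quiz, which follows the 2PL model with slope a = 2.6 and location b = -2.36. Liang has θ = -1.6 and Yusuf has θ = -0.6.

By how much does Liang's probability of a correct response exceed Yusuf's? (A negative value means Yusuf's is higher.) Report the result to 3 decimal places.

-0.112

P(θ) = 1 / (1 + exp(−a(θ − b)))
P(Liang) = 0.8783  [exponent 1.9760]
P(Yusuf) = 0.9898  [exponent 4.5760]
Difference = 0.8783 − 0.9898 = -0.1116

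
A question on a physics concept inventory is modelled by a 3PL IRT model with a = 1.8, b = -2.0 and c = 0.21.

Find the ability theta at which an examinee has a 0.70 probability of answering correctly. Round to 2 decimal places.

P(theta) = c + (1 − c) · 1 / (1 + exp(−a(theta − b)))
Remove guessing floor: (0.70 − 0.21)/(1 − 0.21) = 0.6203
logit = ln(0.6203/0.3797) = 0.4906
theta = b + logit/(a) = -2.0 + 0.4906/1.8000 = -1.7274

-1.73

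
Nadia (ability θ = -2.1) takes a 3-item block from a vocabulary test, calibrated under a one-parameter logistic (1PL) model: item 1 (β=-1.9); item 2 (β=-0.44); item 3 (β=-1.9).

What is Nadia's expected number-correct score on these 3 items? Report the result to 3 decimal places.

1.060

P(θ) = 1 / (1 + exp(−(θ − β)))
P_1 = 1/(1+e^{0.2000}) = 0.4502
P_2 = 1/(1+e^{1.6600}) = 0.1598
P_3 = 1/(1+e^{0.2000}) = 0.4502
E[score] = 0.4502 + 0.1598 + 0.4502 = 1.0601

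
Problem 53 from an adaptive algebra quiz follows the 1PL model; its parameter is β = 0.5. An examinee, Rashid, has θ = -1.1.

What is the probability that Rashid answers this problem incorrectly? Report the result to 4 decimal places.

0.8320

P(θ) = 1 / (1 + exp(−(θ − β)))
Exponent: (-1.1 − 0.5) = -1.6000
1/(1 + e^{1.6000}) = 0.1680
P = 0.1680
P(incorrect) = 1 − 0.1680 = 0.8320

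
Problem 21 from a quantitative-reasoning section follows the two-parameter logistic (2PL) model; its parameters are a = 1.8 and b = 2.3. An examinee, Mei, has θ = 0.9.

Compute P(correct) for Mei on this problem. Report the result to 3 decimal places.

P(θ) = 1 / (1 + exp(−a(θ − b)))
Exponent: 1.8 × (0.9 − 2.3) = -2.5200
1/(1 + e^{2.5200}) = 0.0745

0.074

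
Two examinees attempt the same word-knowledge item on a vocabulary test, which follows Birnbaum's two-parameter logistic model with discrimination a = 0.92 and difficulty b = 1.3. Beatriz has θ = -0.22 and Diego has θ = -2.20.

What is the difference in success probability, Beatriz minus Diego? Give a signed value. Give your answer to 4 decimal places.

P(θ) = 1 / (1 + exp(−a(θ − b)))
P(Beatriz) = 0.1981  [exponent -1.3984]
P(Diego) = 0.0384  [exponent -3.2200]
Difference = 0.1981 − 0.0384 = 0.1597

0.1597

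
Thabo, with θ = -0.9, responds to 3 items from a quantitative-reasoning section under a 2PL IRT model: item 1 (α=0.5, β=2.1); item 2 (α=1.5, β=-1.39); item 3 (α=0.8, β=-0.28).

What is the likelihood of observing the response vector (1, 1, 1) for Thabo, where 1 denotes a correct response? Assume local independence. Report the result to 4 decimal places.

P(θ) = 1 / (1 + exp(−α(θ − β)))
P_1 = 1/(1+e^{1.5000}) = 0.1824
P_2 = 1/(1+e^{-0.7350}) = 0.6759
P_3 = 1/(1+e^{0.4960}) = 0.3785
L = P_1 × P_2 × P_3 = 0.1824 × 0.6759 × 0.3785 = 0.04667

0.0467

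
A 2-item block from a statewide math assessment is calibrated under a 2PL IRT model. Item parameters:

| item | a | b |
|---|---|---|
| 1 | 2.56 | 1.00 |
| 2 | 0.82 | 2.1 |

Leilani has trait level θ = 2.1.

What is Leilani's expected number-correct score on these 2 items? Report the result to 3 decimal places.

P(θ) = 1 / (1 + exp(−a(θ − b)))
P_1 = 1/(1+e^{-2.8160}) = 0.9435
P_2 = 1/(1+e^{0.0000}) = 0.5000
E[score] = 0.9435 + 0.5000 = 1.4435

1.444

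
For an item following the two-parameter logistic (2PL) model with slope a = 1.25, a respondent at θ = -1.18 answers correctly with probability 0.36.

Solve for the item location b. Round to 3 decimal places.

P(θ) = 1 / (1 + exp(−a(θ − b)))
logit(0.36) = ln(0.36/0.64) = -0.5754
b = θ − logit/(a) = -1.18 − (-0.5754)/1.2500 = -0.7197

-0.720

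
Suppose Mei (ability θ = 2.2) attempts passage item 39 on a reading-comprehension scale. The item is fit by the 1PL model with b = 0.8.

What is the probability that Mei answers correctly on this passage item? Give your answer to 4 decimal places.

0.8022

P(θ) = 1 / (1 + exp(−(θ − b)))
Exponent: (2.2 − 0.8) = 1.4000
1/(1 + e^{-1.4000}) = 0.8022
P = 0.8022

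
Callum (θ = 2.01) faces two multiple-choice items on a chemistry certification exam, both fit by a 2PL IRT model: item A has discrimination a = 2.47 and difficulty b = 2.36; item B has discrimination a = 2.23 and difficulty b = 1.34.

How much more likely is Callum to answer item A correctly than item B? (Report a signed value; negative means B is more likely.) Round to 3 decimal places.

P(θ) = 1 / (1 + exp(−a(θ − b)))
P_A = 0.2964
P_B = 0.8167
P_A − P_B = -0.5203

-0.520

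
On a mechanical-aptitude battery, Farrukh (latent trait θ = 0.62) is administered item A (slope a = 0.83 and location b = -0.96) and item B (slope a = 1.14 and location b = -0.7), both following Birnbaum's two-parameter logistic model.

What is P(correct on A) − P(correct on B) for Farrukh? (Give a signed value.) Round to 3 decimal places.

P(θ) = 1 / (1 + exp(−a(θ − b)))
P_A = 0.7877
P_B = 0.8183
P_A − P_B = -0.0305

-0.031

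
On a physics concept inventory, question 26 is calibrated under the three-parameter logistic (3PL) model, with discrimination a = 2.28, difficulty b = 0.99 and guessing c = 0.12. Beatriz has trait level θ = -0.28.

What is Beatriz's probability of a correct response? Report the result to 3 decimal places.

0.166

P(θ) = c + (1 − c) · 1 / (1 + exp(−a(θ − b)))
Exponent: 2.28 × (-0.28 − 0.99) = -2.8956
1/(1 + e^{2.8956}) = 0.0524
P = 0.12 + 0.88 × 0.0524 = 0.1661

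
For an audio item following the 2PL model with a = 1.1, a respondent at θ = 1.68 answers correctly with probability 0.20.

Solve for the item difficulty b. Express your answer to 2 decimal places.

P(θ) = 1 / (1 + exp(−a(θ − b)))
logit(0.20) = ln(0.20/0.80) = -1.3863
b = θ − logit/(a) = 1.68 − (-1.3863)/1.1000 = 2.9403

2.94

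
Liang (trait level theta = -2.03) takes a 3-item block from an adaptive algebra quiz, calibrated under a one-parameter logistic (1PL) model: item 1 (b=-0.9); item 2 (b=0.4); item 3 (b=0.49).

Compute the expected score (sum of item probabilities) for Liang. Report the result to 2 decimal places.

P(theta) = 1 / (1 + exp(−(theta − b)))
P_1 = 1/(1+e^{1.1300}) = 0.2442
P_2 = 1/(1+e^{2.4300}) = 0.0809
P_3 = 1/(1+e^{2.5200}) = 0.0745
E[score] = 0.2442 + 0.0809 + 0.0745 = 0.3995

0.40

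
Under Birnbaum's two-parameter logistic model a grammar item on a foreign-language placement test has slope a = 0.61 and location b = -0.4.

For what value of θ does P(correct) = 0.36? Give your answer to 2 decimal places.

-1.34

P(θ) = 1 / (1 + exp(−a(θ − b)))
logit = ln(0.3600/0.6400) = -0.5754
θ = b + logit/(a) = -0.4 + (-0.5754)/0.6100 = -1.3432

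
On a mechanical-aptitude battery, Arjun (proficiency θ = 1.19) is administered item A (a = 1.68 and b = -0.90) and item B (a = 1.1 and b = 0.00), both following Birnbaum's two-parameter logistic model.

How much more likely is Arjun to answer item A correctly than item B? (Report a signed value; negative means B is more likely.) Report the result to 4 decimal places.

P(θ) = 1 / (1 + exp(−a(θ − b)))
P_A = 0.9710
P_B = 0.7873
P_A − P_B = 0.1837

0.1837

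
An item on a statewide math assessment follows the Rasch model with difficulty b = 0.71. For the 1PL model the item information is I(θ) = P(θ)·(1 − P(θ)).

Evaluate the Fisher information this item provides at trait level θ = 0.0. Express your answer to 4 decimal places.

P = 1/(1+e^{0.7100}) = 0.3296
P(1−P) = 0.3296 × 0.6704 = 0.2210
I = P(1−P) = 0.22096

0.2210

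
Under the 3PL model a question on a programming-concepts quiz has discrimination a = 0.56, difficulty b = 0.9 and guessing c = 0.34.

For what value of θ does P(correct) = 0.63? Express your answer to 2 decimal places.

P(θ) = c + (1 − c) · 1 / (1 + exp(−a(θ − b)))
Remove guessing floor: (0.63 − 0.34)/(1 − 0.34) = 0.4394
logit = ln(0.4394/0.5606) = -0.2436
θ = b + logit/(a) = 0.9 + (-0.2436)/0.5600 = 0.4650

0.46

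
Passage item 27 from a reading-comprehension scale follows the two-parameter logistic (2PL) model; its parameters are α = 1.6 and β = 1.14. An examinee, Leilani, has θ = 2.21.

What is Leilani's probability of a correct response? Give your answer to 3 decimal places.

0.847

P(θ) = 1 / (1 + exp(−α(θ − β)))
Exponent: 1.6 × (2.21 − 1.14) = 1.7120
1/(1 + e^{-1.7120}) = 0.8471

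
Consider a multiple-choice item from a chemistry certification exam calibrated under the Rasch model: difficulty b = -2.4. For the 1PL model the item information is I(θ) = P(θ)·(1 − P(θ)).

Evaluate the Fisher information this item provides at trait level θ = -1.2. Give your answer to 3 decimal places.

P = 1/(1+e^{-1.2000}) = 0.7685
P(1−P) = 0.7685 × 0.2315 = 0.1779
I = P(1−P) = 0.17789

0.178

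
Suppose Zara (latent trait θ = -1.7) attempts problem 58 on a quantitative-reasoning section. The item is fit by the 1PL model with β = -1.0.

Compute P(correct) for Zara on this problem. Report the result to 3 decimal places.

0.332

P(θ) = 1 / (1 + exp(−(θ − β)))
Exponent: (-1.7 − (-1.0)) = -0.7000
1/(1 + e^{0.7000}) = 0.3318
P = 0.3318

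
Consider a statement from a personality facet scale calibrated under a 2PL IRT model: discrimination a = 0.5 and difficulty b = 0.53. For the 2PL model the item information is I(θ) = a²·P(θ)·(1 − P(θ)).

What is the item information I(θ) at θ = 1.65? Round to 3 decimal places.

P = 1/(1+e^{-0.5600}) = 0.6365
P(1−P) = 0.6365 × 0.3635 = 0.2314
I = a² × P(1−P) = 0.5² × 0.2314 = 0.05785

0.058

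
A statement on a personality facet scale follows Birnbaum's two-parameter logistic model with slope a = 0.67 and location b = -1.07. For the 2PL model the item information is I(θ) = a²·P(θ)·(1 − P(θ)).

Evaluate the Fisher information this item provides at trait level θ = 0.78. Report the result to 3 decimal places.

P = 1/(1+e^{-1.2395}) = 0.7755
P(1−P) = 0.7755 × 0.2245 = 0.1741
I = a² × P(1−P) = 0.67² × 0.1741 = 0.07816

0.078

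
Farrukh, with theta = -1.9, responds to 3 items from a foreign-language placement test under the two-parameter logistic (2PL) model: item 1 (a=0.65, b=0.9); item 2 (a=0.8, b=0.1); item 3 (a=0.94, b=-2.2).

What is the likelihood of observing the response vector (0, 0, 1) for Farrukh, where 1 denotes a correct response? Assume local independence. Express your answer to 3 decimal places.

P(theta) = 1 / (1 + exp(−a(theta − b)))
P_1 = 1/(1+e^{1.8200}) = 0.1394
P_2 = 1/(1+e^{1.6000}) = 0.1680
P_3 = 1/(1+e^{-0.2820}) = 0.5700
L = (1−P_1) × (1−P_2) × P_3 = 0.8606 × 0.8320 × 0.5700 = 0.40815

0.408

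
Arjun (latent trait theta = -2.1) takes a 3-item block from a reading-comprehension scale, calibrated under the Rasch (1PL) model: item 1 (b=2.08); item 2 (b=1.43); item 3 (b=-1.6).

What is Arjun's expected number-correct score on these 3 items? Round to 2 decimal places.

P(theta) = 1 / (1 + exp(−(theta − b)))
P_1 = 1/(1+e^{4.1800}) = 0.0151
P_2 = 1/(1+e^{3.5300}) = 0.0285
P_3 = 1/(1+e^{0.5000}) = 0.3775
E[score] = 0.0151 + 0.0285 + 0.3775 = 0.4211

0.42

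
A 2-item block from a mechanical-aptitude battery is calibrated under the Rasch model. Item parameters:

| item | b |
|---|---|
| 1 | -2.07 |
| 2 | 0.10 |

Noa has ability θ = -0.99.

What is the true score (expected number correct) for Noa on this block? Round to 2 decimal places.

P(θ) = 1 / (1 + exp(−(θ − b)))
P_1 = 1/(1+e^{-1.0800}) = 0.7465
P_2 = 1/(1+e^{1.0900}) = 0.2516
E[score] = 0.7465 + 0.2516 = 0.9981

1.00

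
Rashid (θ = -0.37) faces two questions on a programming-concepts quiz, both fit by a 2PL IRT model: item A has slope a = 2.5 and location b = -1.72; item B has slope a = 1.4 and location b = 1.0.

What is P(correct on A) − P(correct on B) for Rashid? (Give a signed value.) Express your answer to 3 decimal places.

0.839

P(θ) = 1 / (1 + exp(−a(θ − b)))
P_A = 0.9669
P_B = 0.1281
P_A − P_B = 0.8388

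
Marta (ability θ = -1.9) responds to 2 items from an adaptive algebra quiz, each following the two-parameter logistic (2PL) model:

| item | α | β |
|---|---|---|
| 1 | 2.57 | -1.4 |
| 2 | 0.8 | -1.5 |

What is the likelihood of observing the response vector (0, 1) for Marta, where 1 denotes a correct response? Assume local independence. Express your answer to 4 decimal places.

0.3295

P(θ) = 1 / (1 + exp(−α(θ − β)))
P_1 = 1/(1+e^{1.2850}) = 0.2167
P_2 = 1/(1+e^{0.3200}) = 0.4207
L = (1−P_1) × P_2 = 0.7833 × 0.4207 = 0.32952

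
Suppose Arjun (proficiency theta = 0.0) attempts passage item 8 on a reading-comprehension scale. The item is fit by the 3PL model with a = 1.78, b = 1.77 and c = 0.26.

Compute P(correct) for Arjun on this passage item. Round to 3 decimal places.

P(theta) = c + (1 − c) · 1 / (1 + exp(−a(theta − b)))
Exponent: 1.78 × (0.0 − 1.77) = -3.1506
1/(1 + e^{3.1506}) = 0.0411
P = 0.26 + 0.74 × 0.0411 = 0.2904

0.290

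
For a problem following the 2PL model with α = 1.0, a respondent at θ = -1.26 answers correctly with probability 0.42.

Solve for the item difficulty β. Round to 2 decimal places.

P(θ) = 1 / (1 + exp(−α(θ − β)))
logit(0.42) = ln(0.42/0.58) = -0.3228
β = θ − logit/(α) = -1.26 − (-0.3228)/1.0000 = -0.9372

-0.94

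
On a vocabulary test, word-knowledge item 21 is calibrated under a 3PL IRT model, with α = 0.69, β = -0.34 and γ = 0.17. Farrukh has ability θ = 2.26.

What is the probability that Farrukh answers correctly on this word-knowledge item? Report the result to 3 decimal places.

P(θ) = γ + (1 − γ) · 1 / (1 + exp(−α(θ − β)))
Exponent: 0.69 × (2.26 − (-0.34)) = 1.7940
1/(1 + e^{-1.7940}) = 0.8574
P = 0.17 + 0.83 × 0.8574 = 0.8817

0.882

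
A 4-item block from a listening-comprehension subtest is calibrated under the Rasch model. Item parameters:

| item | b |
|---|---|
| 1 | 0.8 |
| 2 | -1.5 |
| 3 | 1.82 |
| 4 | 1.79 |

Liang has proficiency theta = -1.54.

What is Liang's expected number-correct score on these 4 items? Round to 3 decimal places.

0.646

P(theta) = 1 / (1 + exp(−(theta − b)))
P_1 = 1/(1+e^{2.3400}) = 0.0879
P_2 = 1/(1+e^{0.0400}) = 0.4900
P_3 = 1/(1+e^{3.3600}) = 0.0336
P_4 = 1/(1+e^{3.3300}) = 0.0346
E[score] = 0.0879 + 0.4900 + 0.0336 + 0.0346 = 0.6460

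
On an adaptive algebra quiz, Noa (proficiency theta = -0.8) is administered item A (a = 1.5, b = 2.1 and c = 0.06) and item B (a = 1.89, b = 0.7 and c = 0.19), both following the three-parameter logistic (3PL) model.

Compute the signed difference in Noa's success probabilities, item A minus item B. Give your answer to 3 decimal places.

P(theta) = c + (1 − c) · 1 / (1 + exp(−a(theta − b)))
P_A = 0.0720
P_B = 0.2349
P_A − P_B = -0.1629

-0.163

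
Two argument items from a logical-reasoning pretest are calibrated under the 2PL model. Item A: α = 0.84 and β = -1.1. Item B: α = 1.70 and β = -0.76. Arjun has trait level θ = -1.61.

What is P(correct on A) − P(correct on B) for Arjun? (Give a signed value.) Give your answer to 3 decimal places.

0.204

P(θ) = 1 / (1 + exp(−α(θ − β)))
P_A = 0.3945
P_B = 0.1908
P_A − P_B = 0.2037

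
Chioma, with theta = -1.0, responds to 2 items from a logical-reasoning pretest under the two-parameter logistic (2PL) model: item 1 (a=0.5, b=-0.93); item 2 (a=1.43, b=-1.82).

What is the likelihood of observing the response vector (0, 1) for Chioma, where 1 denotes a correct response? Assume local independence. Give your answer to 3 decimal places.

0.388

P(theta) = 1 / (1 + exp(−a(theta − b)))
P_1 = 1/(1+e^{0.0350}) = 0.4913
P_2 = 1/(1+e^{-1.1726}) = 0.7636
L = (1−P_1) × P_2 = 0.5087 × 0.7636 = 0.38849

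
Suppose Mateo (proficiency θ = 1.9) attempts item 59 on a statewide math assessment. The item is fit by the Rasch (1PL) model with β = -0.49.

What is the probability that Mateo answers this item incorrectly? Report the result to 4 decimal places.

0.0839

P(θ) = 1 / (1 + exp(−(θ − β)))
Exponent: (1.9 − (-0.49)) = 2.3900
1/(1 + e^{-2.3900}) = 0.9161
P = 0.9161
P(incorrect) = 1 − 0.9161 = 0.0839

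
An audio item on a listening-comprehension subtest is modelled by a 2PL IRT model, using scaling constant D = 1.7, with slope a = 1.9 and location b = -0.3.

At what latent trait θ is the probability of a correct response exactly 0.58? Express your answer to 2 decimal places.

-0.20

P(θ) = 1 / (1 + exp(−D·a(θ − b)))
logit = ln(0.5800/0.4200) = 0.3228
θ = b + logit/(1.7·a) = -0.3 + 0.3228/3.2300 = -0.2001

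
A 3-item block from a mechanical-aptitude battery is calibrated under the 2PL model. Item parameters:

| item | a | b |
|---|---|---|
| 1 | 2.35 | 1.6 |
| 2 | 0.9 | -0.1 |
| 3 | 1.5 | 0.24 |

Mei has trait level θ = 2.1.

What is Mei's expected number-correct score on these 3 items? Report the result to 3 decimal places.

P(θ) = 1 / (1 + exp(−a(θ − b)))
P_1 = 1/(1+e^{-1.1750}) = 0.7640
P_2 = 1/(1+e^{-1.9800}) = 0.8787
P_3 = 1/(1+e^{-2.7900}) = 0.9421
E[score] = 0.7640 + 0.8787 + 0.9421 = 2.5849

2.585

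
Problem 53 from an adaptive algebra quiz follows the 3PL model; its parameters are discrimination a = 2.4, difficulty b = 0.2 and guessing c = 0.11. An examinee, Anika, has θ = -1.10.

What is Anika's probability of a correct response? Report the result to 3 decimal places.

P(θ) = c + (1 − c) · 1 / (1 + exp(−a(θ − b)))
Exponent: 2.4 × (-1.10 − 0.2) = -3.1200
1/(1 + e^{3.1200}) = 0.0423
P = 0.11 + 0.89 × 0.0423 = 0.1476

0.148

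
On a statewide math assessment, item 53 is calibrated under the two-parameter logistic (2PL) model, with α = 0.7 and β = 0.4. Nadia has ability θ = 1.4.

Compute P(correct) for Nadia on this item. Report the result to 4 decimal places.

P(θ) = 1 / (1 + exp(−α(θ − β)))
Exponent: 0.7 × (1.4 − 0.4) = 0.7000
1/(1 + e^{-0.7000}) = 0.6682

0.6682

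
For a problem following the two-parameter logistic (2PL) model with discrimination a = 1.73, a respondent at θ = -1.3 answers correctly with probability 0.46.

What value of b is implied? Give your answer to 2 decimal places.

P(θ) = 1 / (1 + exp(−a(θ − b)))
logit(0.46) = ln(0.46/0.54) = -0.1603
b = θ − logit/(a) = -1.3 − (-0.1603)/1.7300 = -1.2073

-1.21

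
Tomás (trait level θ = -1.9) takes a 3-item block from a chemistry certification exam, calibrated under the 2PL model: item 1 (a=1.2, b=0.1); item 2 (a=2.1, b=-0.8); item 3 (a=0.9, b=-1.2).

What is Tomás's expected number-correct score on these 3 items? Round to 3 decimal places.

0.521

P(θ) = 1 / (1 + exp(−a(θ − b)))
P_1 = 1/(1+e^{2.4000}) = 0.0832
P_2 = 1/(1+e^{2.3100}) = 0.0903
P_3 = 1/(1+e^{0.6300}) = 0.3475
E[score] = 0.0832 + 0.0903 + 0.3475 = 0.5210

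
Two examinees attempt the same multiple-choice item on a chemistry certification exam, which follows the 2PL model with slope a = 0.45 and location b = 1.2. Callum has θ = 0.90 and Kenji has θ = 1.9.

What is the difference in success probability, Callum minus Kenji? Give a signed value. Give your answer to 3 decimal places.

P(θ) = 1 / (1 + exp(−a(θ − b)))
P(Callum) = 0.4663  [exponent -0.1350]
P(Kenji) = 0.5781  [exponent 0.3150]
Difference = 0.4663 − 0.5781 = -0.1118

-0.112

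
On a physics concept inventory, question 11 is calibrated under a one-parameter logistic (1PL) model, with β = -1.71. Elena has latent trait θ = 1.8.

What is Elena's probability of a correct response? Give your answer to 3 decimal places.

P(θ) = 1 / (1 + exp(−(θ − β)))
Exponent: (1.8 − (-1.71)) = 3.5100
1/(1 + e^{-3.5100}) = 0.9710
P = 0.9710

0.971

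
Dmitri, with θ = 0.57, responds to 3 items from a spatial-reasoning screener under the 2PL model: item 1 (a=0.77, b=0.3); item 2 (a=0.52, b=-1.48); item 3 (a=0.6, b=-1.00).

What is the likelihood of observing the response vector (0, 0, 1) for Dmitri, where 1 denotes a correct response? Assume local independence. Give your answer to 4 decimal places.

0.0826

P(θ) = 1 / (1 + exp(−a(θ − b)))
P_1 = 1/(1+e^{-0.2079}) = 0.5518
P_2 = 1/(1+e^{-1.0660}) = 0.7438
P_3 = 1/(1+e^{-0.9420}) = 0.7195
L = (1−P_1) × (1−P_2) × P_3 = 0.4482 × 0.2562 × 0.7195 = 0.08261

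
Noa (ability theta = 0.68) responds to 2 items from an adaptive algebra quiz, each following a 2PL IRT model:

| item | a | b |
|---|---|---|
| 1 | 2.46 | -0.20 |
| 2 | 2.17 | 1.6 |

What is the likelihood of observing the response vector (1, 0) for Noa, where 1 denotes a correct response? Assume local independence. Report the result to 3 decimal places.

P(theta) = 1 / (1 + exp(−a(theta − b)))
P_1 = 1/(1+e^{-2.1648}) = 0.8970
P_2 = 1/(1+e^{1.9964}) = 0.1196
L = P_1 × (1−P_2) = 0.8970 × 0.8804 = 0.78977

0.790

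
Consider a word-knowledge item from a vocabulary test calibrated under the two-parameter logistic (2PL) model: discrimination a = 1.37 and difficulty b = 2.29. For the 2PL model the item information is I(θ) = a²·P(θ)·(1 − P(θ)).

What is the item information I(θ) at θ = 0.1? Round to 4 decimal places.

P = 1/(1+e^{3.0003}) = 0.0474
P(1−P) = 0.0474 × 0.9526 = 0.0452
I = a² × P(1−P) = 1.37² × 0.0452 = 0.08477

0.0848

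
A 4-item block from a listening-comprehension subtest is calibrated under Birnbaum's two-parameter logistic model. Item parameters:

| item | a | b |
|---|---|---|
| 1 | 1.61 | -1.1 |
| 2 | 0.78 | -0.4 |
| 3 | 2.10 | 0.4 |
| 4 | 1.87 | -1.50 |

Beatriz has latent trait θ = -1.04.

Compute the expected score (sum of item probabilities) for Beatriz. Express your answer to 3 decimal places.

1.651

P(θ) = 1 / (1 + exp(−a(θ − b)))
P_1 = 1/(1+e^{-0.0966}) = 0.5241
P_2 = 1/(1+e^{0.4992}) = 0.3777
P_3 = 1/(1+e^{3.0240}) = 0.0464
P_4 = 1/(1+e^{-0.8602}) = 0.7027
E[score] = 0.5241 + 0.3777 + 0.0464 + 0.7027 = 1.6509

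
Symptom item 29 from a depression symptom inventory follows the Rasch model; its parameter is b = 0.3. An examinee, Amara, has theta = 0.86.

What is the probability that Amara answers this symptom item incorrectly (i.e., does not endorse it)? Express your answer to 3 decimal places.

P(theta) = 1 / (1 + exp(−(theta − b)))
Exponent: (0.86 − 0.3) = 0.5600
1/(1 + e^{-0.5600}) = 0.6365
P = 0.6365
P(incorrect) = 1 − 0.6365 = 0.3635

0.364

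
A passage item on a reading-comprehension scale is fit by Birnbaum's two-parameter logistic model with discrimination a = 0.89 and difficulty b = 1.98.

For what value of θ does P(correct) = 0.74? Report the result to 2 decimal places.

P(θ) = 1 / (1 + exp(−a(θ − b)))
logit = ln(0.7400/0.2600) = 1.0460
θ = b + logit/(a) = 1.98 + 1.0460/0.8900 = 3.1552

3.16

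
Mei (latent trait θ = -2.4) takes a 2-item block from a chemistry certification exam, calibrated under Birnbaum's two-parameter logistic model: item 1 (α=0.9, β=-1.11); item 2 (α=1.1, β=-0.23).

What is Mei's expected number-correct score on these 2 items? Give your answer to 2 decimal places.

0.32

P(θ) = 1 / (1 + exp(−α(θ − β)))
P_1 = 1/(1+e^{1.1610}) = 0.2385
P_2 = 1/(1+e^{2.3870}) = 0.0842
E[score] = 0.2385 + 0.0842 = 0.3227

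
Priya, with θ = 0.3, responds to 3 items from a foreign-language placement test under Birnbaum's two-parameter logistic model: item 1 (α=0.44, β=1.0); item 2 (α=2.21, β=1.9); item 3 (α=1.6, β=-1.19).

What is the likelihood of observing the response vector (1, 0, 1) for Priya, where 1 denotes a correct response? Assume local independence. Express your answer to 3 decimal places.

P(θ) = 1 / (1 + exp(−α(θ − β)))
P_1 = 1/(1+e^{0.3080}) = 0.4236
P_2 = 1/(1+e^{3.5360}) = 0.0283
P_3 = 1/(1+e^{-2.3840}) = 0.9156
L = P_1 × (1−P_2) × P_3 = 0.4236 × 0.9717 × 0.9156 = 0.37687

0.377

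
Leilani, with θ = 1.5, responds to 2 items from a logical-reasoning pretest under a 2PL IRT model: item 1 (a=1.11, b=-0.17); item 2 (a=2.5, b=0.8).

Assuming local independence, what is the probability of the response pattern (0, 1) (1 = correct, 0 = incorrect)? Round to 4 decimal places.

P(θ) = 1 / (1 + exp(−a(θ − b)))
P_1 = 1/(1+e^{-1.8537}) = 0.8646
P_2 = 1/(1+e^{-1.7500}) = 0.8520
L = (1−P_1) × P_2 = 0.1354 × 0.8520 = 0.11539

0.1154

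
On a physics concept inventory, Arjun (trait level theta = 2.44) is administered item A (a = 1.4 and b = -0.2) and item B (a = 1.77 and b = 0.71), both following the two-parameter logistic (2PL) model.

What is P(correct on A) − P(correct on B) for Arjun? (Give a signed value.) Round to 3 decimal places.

P(theta) = 1 / (1 + exp(−a(theta − b)))
P_A = 0.9758
P_B = 0.9553
P_A − P_B = 0.0205

0.020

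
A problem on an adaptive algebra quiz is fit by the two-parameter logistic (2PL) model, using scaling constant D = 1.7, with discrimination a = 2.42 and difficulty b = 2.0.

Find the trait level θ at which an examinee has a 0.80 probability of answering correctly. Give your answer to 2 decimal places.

2.34

P(θ) = 1 / (1 + exp(−D·a(θ − b)))
logit = ln(0.8000/0.2000) = 1.3863
θ = b + logit/(1.7·a) = 2.0 + 1.3863/4.1140 = 2.3370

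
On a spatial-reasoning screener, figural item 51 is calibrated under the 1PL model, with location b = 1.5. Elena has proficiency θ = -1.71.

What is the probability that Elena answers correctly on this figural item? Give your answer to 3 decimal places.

P(θ) = 1 / (1 + exp(−(θ − b)))
Exponent: (-1.71 − 1.5) = -3.2100
1/(1 + e^{3.2100}) = 0.0388
P = 0.0388

0.039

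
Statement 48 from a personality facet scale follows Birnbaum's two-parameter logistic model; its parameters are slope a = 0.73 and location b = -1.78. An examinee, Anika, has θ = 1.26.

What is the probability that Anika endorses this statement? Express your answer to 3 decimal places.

P(θ) = 1 / (1 + exp(−a(θ − b)))
Exponent: 0.73 × (1.26 − (-1.78)) = 2.2192
1/(1 + e^{-2.2192}) = 0.9020

0.902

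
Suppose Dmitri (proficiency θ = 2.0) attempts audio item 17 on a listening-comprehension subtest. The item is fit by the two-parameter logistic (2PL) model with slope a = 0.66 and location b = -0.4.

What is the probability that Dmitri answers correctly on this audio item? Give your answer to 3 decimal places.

0.830

P(θ) = 1 / (1 + exp(−a(θ − b)))
Exponent: 0.66 × (2.0 − (-0.4)) = 1.5840
1/(1 + e^{-1.5840}) = 0.8298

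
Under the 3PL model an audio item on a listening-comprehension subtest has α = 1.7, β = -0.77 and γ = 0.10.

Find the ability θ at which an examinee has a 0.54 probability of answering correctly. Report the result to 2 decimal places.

-0.80

P(θ) = γ + (1 − γ) · 1 / (1 + exp(−α(θ − β)))
Remove guessing floor: (0.54 − 0.10)/(1 − 0.10) = 0.4889
logit = ln(0.4889/0.5111) = -0.0445
θ = β + logit/(α) = -0.77 + (-0.0445)/1.7000 = -0.7961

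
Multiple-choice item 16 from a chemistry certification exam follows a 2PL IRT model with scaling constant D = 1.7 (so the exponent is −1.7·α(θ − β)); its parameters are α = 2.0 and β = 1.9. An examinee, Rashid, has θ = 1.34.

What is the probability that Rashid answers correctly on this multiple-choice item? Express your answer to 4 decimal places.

0.1297

P(θ) = 1 / (1 + exp(−D·α(θ − β)))
Exponent: 1.7 × 2.0 × (1.34 − 1.9) = -1.9040
1/(1 + e^{1.9040}) = 0.1297
P = 0.1297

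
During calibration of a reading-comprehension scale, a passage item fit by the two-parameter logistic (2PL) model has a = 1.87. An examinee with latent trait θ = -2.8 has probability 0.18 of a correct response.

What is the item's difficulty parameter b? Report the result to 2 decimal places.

P(θ) = 1 / (1 + exp(−a(θ − b)))
logit(0.18) = ln(0.18/0.82) = -1.5163
b = θ − logit/(a) = -2.8 − (-1.5163)/1.8700 = -1.9891

-1.99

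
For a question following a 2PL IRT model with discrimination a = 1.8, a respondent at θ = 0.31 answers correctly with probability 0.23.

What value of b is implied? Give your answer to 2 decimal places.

0.98

P(θ) = 1 / (1 + exp(−a(θ − b)))
logit(0.23) = ln(0.23/0.77) = -1.2083
b = θ − logit/(a) = 0.31 − (-1.2083)/1.8000 = 0.9813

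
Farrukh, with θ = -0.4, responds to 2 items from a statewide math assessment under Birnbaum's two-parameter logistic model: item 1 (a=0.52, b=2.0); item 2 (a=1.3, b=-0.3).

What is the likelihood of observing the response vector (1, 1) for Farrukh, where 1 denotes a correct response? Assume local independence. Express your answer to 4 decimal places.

0.1043

P(θ) = 1 / (1 + exp(−a(θ − b)))
P_1 = 1/(1+e^{1.2480}) = 0.2230
P_2 = 1/(1+e^{0.1300}) = 0.4675
L = P_1 × P_2 = 0.2230 × 0.4675 = 0.10428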